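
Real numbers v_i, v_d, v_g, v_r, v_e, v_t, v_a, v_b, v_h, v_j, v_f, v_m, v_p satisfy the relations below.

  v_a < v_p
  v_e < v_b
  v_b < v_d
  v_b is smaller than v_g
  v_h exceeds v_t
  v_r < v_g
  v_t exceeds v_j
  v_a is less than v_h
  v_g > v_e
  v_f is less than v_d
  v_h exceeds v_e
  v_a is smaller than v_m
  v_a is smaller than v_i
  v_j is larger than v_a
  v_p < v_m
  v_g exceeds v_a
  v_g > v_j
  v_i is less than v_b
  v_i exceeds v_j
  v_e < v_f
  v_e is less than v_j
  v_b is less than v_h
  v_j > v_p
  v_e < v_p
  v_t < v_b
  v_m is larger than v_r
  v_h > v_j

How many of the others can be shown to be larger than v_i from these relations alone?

Directly above v_i: v_b.
One step further: v_g, v_h, v_d (4 so far).
No other element is forced above v_i by the given relations, so the count is 4.

4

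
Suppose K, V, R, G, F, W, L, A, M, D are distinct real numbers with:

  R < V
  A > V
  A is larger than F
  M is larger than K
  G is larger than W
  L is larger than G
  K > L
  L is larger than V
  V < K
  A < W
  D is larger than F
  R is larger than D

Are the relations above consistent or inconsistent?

Every relation is compatible with F < D < R < V < A < W < G < L < K < M; the set is consistent.

consistent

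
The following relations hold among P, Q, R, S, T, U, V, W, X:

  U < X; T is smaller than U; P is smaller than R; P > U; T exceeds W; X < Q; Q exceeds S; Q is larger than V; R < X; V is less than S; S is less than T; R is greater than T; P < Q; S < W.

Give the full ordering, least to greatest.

Each adjacent pair is fixed by a given relation: V < S; S < W; W < T; T < U; U < P; P < R; R < X; X < Q. Chaining them end to end gives the full order.

V < S < W < T < U < P < R < X < Q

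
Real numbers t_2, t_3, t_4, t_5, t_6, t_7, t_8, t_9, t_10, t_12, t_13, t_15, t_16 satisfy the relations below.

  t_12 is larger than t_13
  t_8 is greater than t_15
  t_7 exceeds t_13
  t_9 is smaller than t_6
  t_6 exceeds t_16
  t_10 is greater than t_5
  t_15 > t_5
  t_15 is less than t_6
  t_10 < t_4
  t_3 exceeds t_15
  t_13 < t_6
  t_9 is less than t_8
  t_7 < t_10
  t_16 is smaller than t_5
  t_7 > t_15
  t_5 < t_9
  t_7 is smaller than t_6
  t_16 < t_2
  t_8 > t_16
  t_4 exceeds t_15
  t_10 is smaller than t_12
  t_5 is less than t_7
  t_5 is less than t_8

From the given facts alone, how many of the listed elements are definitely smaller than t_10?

5

From t_10 the given relations immediately reach t_5, t_7.
From those, t_16, t_15, t_13 — 5 in total.
No other element is forced below t_10 by the given relations, so the count is 5.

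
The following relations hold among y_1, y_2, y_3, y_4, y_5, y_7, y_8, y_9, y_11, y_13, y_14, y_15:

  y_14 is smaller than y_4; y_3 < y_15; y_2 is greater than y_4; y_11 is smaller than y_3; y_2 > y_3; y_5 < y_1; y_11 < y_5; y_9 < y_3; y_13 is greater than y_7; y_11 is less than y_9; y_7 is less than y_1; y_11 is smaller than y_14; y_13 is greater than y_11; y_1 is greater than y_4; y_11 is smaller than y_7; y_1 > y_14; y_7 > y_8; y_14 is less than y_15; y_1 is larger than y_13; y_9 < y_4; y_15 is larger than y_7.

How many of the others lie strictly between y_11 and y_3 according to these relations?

Chaining upward from y_11 reaches: y_5, y_9, y_7, y_14, y_4, y_13, y_2, y_15, y_1.
Chaining downward from y_3 reaches: y_9.
Strictly between y_11 and y_3 are those in both lists: y_9 — 1 element.

1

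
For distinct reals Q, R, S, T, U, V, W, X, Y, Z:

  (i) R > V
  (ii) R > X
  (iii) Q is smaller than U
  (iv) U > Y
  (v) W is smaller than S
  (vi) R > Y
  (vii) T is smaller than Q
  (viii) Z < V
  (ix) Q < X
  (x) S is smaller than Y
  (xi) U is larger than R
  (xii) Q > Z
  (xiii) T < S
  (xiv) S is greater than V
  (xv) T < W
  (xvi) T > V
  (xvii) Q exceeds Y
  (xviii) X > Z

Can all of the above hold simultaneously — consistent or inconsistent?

consistent

The single ordering Z < V < T < W < S < Y < Q < X < R < U satisfies every listed relation, so no contradiction arises.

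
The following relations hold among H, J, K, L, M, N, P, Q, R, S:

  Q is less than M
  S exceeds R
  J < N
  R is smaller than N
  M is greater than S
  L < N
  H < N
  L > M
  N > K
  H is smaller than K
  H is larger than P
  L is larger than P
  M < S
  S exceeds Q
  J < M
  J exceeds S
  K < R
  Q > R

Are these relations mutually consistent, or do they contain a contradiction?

We have M < S stated directly, yet also S < J < M by chaining the others — so S < M. Contradiction.

inconsistent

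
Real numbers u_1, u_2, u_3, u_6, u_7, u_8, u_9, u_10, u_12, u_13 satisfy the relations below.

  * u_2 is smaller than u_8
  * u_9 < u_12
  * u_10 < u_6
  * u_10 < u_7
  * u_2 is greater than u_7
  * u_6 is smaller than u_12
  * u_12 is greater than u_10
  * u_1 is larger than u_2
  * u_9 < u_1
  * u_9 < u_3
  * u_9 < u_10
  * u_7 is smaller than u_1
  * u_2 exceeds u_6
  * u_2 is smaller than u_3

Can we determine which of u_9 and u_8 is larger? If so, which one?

u_9 < u_10 < u_6 < u_2 < u_8, by transitivity through u_10, u_6, u_2.
So u_8 is larger.

u_8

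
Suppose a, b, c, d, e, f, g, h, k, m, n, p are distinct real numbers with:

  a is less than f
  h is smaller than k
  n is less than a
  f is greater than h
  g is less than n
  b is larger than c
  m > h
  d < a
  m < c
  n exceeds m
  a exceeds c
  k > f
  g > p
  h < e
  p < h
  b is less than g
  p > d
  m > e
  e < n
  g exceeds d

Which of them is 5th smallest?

The consecutive relations fix a unique order: d < p < h < e < m < c < b < g < n < a < f < k.
Counting 5 from the smallest end gives m.

m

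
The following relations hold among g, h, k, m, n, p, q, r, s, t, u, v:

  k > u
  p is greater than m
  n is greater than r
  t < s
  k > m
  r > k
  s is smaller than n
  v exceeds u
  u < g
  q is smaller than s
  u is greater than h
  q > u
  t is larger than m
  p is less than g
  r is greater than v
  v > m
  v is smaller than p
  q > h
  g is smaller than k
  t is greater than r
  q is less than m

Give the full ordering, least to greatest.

h < u < q < m < v < p < g < k < r < t < s < n

Each adjacent pair is fixed by a given relation: h < u; u < q; q < m; m < v; v < p; p < g; g < k; k < r; r < t; t < s; s < n. Chaining them end to end gives the full order.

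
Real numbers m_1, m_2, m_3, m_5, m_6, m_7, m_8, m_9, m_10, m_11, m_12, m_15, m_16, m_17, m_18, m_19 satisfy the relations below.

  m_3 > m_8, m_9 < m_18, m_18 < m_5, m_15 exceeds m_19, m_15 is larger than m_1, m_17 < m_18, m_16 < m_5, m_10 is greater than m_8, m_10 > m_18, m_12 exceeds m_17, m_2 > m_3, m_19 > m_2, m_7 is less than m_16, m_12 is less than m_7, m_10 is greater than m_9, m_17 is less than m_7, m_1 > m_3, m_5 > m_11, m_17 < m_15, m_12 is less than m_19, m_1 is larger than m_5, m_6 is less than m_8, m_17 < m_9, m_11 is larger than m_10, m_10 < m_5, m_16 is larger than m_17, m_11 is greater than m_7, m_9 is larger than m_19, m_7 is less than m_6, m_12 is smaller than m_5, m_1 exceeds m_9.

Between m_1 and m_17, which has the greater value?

m_17 < m_12 and m_12 < m_7 give m_17 < m_7.
With m_7 < m_6: m_17 < m_12 < m_7 < m_6.
Then m_6 < m_8 extends the chain to m_8.
With m_8 < m_3: m_17 < m_12 < m_7 < m_6 < m_8 < m_3.
With m_3 < m_2: m_17 < m_12 < m_7 < m_6 < m_8 < m_3 < m_2.
Then m_2 < m_19 extends the chain to m_19.
With m_19 < m_9: m_17 < m_12 < m_7 < m_6 < m_8 < m_3 < m_2 < m_19 < m_9.
With m_9 < m_18: m_17 < m_12 < m_7 < m_6 < m_8 < m_3 < m_2 < m_19 < m_9 < m_18.
Then m_18 < m_10 extends the chain to m_10.
With m_10 < m_11: m_17 < m_12 < m_7 < m_6 < m_8 < m_3 < m_2 < m_19 < m_9 < m_18 < m_10 < m_11.
Then m_11 < m_5 extends the chain to m_5.
Then m_5 < m_1 extends the chain to m_1.
So m_17 < m_1; m_1 is the larger of the two.

m_1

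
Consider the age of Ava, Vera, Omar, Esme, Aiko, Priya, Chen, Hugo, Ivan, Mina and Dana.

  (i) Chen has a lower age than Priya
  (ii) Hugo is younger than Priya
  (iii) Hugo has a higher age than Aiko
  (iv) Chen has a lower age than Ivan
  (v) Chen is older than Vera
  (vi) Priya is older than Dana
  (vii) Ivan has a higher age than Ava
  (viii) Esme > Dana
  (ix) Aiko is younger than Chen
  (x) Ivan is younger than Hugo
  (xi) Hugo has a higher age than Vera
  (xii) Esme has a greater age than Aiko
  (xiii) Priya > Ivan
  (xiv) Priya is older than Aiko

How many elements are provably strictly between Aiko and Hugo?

2

The relations place Aiko below Hugo. An element lies strictly between them when it is forced above Aiko and also forced below Hugo.
Above Aiko: {Chen, Ivan, Esme, Priya}. Below Hugo: {Vera, Ava, Chen, Ivan}.
Intersection: {Chen, Ivan} — 2.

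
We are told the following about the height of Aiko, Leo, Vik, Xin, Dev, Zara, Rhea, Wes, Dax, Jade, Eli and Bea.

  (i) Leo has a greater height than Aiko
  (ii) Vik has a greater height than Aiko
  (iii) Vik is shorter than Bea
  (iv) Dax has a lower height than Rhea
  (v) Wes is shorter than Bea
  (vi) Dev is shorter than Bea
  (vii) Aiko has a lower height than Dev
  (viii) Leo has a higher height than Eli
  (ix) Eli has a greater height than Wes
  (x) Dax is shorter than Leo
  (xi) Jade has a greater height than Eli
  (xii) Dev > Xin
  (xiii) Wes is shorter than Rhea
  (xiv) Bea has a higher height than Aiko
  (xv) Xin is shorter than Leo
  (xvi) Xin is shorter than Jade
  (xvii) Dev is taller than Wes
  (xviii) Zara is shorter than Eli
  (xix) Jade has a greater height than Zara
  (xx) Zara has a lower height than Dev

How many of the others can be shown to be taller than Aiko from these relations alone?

4

Directly above Aiko: Vik, Dev, Bea, Leo.
No other element is forced above Aiko by the given relations, so the count is 4.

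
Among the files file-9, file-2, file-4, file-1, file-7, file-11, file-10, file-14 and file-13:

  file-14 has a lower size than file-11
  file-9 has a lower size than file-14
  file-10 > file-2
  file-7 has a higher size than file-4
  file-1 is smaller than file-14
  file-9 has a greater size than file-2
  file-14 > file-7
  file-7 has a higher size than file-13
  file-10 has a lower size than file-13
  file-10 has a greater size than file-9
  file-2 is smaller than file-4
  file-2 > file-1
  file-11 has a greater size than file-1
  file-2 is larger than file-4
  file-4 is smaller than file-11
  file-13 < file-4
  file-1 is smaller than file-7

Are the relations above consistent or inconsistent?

Chaining the given relations yields file-2 < file-9 < file-10 < file-13 < file-4, so file-2 < file-4. But one relation states file-4 < file-2. These cannot both hold.

inconsistent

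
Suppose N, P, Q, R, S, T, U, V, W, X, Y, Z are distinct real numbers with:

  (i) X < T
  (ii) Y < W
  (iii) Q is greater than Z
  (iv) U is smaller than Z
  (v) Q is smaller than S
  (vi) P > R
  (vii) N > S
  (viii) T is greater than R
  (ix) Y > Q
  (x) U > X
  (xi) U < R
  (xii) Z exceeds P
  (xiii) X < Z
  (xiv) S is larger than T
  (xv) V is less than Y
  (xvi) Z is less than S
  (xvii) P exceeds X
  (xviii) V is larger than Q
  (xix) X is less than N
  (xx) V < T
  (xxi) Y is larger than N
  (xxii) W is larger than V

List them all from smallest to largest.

Nothing is placed below X, so it is least; from there X < U; U < R; R < P; P < Z; Z < Q; Q < V; V < T; T < S; S < N; N < Y; Y < W, each given directly.

X < U < R < P < Z < Q < V < T < S < N < Y < W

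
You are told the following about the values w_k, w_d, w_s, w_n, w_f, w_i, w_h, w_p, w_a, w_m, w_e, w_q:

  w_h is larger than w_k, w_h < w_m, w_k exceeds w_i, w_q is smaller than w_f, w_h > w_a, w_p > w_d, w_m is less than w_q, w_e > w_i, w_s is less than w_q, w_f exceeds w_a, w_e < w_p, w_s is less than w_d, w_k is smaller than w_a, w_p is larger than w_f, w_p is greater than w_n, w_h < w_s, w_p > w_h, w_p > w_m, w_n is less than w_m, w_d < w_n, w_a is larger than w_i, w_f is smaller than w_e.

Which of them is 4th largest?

The consecutive relations fix a unique order: w_i < w_k < w_a < w_h < w_s < w_d < w_n < w_m < w_q < w_f < w_e < w_p.
Counting 4 from the largest end gives w_q.

w_q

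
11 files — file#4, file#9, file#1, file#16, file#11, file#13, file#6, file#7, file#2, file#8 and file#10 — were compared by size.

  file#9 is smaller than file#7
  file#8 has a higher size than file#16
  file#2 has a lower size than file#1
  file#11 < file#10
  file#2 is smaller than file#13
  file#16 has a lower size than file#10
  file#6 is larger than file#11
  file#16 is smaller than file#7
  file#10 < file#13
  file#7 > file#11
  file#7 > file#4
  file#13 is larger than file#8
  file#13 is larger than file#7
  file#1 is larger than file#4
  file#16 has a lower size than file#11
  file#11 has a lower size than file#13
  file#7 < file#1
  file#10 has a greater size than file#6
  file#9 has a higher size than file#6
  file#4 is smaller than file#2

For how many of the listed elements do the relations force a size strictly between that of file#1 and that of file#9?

1

Chaining upward from file#9 reaches: file#7, file#13.
Chaining downward from file#1 reaches: file#16, file#11, file#4, file#6, file#7, file#2.
Strictly between file#9 and file#1 are those in both lists: file#7 — 1 element.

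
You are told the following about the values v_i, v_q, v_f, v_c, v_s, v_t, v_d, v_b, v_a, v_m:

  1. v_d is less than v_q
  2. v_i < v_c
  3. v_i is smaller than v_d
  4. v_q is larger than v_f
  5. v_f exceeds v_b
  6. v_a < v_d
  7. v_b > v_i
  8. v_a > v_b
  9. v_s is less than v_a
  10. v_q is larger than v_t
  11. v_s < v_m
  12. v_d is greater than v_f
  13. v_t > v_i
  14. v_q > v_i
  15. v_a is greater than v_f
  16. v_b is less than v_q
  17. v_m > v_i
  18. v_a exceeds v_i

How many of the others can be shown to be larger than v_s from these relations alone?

Directly above v_s: v_a, v_m.
One step further: v_d (3 so far).
One step further: v_q (4 so far).
Nothing else is reachable above v_s; 4 in all.

4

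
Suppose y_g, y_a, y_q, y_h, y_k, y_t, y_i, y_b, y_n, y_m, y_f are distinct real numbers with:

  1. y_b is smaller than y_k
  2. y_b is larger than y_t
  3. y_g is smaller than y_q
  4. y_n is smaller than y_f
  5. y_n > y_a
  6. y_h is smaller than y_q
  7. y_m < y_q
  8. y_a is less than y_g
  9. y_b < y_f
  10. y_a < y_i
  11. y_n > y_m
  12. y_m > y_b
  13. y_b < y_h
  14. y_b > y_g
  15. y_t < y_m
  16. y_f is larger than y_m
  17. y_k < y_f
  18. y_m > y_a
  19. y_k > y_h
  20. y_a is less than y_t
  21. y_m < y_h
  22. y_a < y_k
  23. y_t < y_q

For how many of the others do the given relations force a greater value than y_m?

From y_m the given relations immediately reach y_h, y_n, y_q, y_f.
From those, y_k — 5 in total.
No other element is forced above y_m by the given relations, so the count is 5.

5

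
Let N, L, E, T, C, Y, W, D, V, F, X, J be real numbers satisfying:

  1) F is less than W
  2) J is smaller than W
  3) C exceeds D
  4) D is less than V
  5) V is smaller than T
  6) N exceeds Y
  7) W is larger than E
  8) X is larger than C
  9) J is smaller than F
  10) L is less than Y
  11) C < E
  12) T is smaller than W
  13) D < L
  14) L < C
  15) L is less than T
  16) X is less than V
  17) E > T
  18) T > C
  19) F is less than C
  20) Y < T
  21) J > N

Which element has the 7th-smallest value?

C

Chaining the given pairs: D < L < Y < N < J < F < C < X < V < T < E < W.
Counting 7 from the smallest end gives C.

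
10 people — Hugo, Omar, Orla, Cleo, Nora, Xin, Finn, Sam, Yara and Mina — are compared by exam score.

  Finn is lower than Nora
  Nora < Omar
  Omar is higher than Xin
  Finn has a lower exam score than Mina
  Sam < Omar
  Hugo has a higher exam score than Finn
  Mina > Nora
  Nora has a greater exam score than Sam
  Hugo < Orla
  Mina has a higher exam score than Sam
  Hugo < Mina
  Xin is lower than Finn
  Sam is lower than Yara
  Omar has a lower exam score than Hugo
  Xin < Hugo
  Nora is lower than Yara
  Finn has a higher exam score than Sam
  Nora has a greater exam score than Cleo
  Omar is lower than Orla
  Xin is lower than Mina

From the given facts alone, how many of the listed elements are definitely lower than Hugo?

6

The elements the relations force below Hugo are Sam, Xin, Finn, Cleo, Nora, Omar — no chain reaches any other.
That is 6.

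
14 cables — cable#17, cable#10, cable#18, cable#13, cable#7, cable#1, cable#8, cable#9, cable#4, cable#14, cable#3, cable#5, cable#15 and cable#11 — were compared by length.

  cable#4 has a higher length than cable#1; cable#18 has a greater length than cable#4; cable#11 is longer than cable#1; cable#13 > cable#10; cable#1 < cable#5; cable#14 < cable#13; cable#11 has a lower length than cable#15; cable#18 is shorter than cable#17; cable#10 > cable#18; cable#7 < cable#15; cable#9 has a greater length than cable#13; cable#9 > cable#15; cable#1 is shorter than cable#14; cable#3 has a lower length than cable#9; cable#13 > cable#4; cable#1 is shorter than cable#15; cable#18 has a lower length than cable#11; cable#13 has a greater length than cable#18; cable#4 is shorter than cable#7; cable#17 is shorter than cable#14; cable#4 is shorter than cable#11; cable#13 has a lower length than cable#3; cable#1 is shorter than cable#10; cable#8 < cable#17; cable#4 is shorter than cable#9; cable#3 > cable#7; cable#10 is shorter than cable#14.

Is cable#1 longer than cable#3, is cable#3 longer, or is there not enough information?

The relevant relations are cable#1 < cable#4; cable#4 < cable#18; cable#18 < cable#10; cable#10 < cable#14; cable#14 < cable#13; cable#13 < cable#3.
Together: cable#1 < cable#4 < cable#18 < cable#10 < cable#14 < cable#13 < cable#3.
So cable#3 is longer.

cable#3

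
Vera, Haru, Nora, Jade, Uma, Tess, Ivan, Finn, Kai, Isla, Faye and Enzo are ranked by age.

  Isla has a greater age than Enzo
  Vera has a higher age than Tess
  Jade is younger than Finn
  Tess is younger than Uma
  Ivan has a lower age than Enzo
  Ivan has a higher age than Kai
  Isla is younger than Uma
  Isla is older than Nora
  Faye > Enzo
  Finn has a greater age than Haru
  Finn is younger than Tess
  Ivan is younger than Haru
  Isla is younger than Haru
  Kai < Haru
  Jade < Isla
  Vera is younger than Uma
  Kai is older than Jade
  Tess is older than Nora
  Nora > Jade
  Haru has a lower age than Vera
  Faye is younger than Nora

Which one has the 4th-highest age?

Finn

The consecutive relations fix a unique order: Jade < Kai < Ivan < Enzo < Faye < Nora < Isla < Haru < Finn < Tess < Vera < Uma.
Counting 4 from the largest end gives Finn.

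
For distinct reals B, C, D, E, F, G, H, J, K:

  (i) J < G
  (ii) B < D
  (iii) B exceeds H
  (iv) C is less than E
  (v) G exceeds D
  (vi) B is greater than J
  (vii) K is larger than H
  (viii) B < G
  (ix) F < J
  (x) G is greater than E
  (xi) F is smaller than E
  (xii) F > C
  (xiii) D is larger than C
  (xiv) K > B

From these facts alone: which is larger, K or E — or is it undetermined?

Following every chain through K: below K we get C, H, F, J, B.
E is not reached, and no chain runs the other way from E to K.
So the given relations leave the order of K and E undetermined.

undetermined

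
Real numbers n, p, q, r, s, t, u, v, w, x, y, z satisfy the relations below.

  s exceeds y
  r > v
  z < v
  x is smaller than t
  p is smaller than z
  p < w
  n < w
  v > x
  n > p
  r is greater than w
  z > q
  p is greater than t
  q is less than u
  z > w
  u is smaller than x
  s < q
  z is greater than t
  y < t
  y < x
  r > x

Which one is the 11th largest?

s

The consecutive relations fix a unique order: y < s < q < u < x < t < p < n < w < z < v < r.
The 11th largest is s.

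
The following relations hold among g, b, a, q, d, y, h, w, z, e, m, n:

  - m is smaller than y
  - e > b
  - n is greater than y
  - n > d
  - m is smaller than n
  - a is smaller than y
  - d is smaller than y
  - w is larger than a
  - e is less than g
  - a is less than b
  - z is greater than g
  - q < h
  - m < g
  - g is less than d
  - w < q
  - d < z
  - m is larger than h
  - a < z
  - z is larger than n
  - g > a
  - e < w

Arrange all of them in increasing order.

Nothing is placed below a, so it is least; from there a < b; b < e; e < w; w < q; q < h; h < m; m < g; g < d; d < y; y < n; n < z, each given directly.

a < b < e < w < q < h < m < g < d < y < n < z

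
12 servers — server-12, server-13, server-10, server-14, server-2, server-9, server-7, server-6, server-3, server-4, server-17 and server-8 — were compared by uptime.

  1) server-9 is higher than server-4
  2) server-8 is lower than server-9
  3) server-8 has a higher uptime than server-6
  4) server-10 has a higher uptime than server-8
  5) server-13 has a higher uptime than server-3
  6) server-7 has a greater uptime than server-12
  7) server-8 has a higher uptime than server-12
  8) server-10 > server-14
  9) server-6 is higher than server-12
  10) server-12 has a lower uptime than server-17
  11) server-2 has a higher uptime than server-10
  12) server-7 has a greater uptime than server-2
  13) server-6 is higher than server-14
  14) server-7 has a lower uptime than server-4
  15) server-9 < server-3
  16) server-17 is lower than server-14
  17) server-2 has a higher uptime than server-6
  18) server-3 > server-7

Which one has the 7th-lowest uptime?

server-2

Chaining the given pairs: server-12 < server-17 < server-14 < server-6 < server-8 < server-10 < server-2 < server-7 < server-4 < server-9 < server-3 < server-13.
Counting 7 from the smallest end gives server-2.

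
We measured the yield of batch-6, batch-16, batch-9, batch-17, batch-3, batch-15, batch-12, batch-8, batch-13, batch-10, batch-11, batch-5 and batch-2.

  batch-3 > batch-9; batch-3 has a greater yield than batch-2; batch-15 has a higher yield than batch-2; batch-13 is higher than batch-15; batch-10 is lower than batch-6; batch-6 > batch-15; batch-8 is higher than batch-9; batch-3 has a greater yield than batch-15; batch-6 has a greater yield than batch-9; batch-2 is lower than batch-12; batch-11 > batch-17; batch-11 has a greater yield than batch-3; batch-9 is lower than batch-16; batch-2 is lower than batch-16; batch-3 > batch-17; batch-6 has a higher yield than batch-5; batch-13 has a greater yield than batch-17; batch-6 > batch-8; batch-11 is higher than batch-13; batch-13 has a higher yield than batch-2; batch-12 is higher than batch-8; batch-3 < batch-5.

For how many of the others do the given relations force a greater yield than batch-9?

7

From batch-9 the given relations immediately reach batch-16, batch-3, batch-8, batch-6.
From those, batch-5, batch-12, batch-11 — 7 in total.
Nothing else is reachable above batch-9; 7 in all.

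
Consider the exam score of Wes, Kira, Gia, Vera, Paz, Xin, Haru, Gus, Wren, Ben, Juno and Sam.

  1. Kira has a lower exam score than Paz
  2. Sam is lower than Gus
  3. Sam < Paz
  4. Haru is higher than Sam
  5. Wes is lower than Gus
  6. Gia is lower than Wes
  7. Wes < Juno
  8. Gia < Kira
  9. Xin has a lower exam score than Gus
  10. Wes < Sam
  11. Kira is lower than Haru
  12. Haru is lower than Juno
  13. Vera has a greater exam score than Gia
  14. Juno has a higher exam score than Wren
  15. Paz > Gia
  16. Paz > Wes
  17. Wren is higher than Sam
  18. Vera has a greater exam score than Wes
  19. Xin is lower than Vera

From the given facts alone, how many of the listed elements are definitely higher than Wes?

From Wes the given relations immediately reach Sam, Paz, Vera, Juno, Gus.
From those, Wren, Haru — 7 in total.
Nothing else is reachable above Wes; 7 in all.

7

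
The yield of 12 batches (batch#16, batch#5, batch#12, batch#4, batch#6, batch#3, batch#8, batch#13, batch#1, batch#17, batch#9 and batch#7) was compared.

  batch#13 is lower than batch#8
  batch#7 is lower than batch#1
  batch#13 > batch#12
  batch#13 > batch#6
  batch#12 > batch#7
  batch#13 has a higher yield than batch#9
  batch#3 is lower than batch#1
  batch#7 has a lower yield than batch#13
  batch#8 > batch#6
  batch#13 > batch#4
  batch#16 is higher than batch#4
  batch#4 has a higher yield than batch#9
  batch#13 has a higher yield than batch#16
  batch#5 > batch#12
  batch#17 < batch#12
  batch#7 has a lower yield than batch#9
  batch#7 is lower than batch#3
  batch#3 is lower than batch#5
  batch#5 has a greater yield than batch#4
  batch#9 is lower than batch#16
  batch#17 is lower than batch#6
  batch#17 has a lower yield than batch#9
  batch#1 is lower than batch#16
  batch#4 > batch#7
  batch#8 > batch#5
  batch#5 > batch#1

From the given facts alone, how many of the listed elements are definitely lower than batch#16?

From batch#16 the given relations immediately reach batch#9, batch#4, batch#1.
From those, batch#7, batch#17, batch#3 — 6 in total.
Nothing else is reachable below batch#16; 6 in all.

6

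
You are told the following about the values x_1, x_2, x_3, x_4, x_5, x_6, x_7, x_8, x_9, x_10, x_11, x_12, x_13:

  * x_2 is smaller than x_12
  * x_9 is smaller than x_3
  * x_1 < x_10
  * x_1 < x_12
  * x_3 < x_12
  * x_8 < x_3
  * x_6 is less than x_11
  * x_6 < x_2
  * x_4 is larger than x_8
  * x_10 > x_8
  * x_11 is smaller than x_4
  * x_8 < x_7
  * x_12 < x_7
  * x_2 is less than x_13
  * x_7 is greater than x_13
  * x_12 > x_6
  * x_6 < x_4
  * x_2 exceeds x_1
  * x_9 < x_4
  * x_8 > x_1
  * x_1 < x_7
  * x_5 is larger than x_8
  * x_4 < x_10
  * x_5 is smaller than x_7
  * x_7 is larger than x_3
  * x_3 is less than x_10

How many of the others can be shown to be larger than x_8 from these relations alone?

The elements the relations force above x_8 are x_5, x_4, x_3, x_12, x_10, x_7 — no chain reaches any other.
That is 6.

6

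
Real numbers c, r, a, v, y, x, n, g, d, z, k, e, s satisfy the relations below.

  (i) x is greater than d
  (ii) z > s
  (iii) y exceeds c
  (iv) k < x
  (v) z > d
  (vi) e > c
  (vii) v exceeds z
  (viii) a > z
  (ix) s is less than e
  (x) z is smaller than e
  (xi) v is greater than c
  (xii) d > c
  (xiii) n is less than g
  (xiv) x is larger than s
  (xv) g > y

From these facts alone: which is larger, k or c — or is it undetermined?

undetermined

Following every chain through k: above k we get x.
c is not reached, and no chain runs the other way from c to k.
So the given relations leave the order of k and c undetermined.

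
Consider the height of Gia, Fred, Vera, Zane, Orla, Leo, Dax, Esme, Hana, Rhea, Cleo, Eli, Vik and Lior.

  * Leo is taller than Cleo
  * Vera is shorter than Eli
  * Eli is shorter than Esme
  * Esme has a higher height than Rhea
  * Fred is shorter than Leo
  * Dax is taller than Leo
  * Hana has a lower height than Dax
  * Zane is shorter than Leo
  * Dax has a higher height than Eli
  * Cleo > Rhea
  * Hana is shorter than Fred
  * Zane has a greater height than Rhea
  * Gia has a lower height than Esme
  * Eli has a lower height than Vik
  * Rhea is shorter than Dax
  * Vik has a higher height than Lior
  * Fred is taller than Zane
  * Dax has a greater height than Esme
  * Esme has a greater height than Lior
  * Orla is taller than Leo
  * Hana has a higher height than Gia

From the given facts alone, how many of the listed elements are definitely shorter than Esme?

From Esme the given relations immediately reach Rhea, Gia, Eli, Lior.
From those, Vera — 5 in total.
No other element is forced below Esme by the given relations, so the count is 5.

5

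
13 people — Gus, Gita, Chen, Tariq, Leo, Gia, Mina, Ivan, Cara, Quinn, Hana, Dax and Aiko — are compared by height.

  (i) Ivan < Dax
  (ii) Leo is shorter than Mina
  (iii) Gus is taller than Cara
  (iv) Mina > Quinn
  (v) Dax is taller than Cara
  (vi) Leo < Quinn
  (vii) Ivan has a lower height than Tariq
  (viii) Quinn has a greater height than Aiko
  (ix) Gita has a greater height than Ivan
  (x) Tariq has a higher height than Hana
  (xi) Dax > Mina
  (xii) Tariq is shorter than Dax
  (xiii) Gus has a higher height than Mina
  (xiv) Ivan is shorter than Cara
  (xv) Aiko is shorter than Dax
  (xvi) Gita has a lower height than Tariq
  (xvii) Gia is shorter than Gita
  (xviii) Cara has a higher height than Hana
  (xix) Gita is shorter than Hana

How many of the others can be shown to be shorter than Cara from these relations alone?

4

Directly below Cara: Ivan, Hana.
One step further: Gita (3 so far).
One step further: Gia (4 so far).
No other element is forced below Cara by the given relations, so the count is 4.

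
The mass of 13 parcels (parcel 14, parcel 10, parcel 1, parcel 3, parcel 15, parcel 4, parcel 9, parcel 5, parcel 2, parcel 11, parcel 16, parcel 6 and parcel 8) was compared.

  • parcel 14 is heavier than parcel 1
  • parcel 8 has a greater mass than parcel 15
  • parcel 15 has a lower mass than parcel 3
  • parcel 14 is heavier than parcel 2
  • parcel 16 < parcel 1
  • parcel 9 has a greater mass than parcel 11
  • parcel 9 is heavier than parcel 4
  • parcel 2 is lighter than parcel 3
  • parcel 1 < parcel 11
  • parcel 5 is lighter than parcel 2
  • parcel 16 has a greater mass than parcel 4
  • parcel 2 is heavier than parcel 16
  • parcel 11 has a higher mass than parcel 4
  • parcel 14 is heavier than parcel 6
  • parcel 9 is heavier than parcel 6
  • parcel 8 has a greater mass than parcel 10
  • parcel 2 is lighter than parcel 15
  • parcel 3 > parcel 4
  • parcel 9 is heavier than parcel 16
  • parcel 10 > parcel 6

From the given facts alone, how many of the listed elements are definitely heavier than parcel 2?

From parcel 2 the given relations immediately reach parcel 14, parcel 15, parcel 3.
From those, parcel 8 — 4 in total.
No other element is forced above parcel 2 by the given relations, so the count is 4.

4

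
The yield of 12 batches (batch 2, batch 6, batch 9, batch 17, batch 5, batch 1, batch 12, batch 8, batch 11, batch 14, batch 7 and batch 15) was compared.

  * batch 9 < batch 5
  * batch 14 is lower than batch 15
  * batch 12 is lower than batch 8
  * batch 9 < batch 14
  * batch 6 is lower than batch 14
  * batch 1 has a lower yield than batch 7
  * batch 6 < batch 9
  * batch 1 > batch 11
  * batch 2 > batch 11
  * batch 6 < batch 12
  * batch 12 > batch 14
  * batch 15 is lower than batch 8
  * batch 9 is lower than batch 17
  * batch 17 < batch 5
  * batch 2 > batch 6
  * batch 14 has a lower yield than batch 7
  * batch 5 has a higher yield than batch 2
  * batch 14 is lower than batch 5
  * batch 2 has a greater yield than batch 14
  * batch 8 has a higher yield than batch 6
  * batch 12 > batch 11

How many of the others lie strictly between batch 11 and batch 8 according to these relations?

Chaining upward from batch 11 reaches: batch 1, batch 2, batch 12, batch 7, batch 5.
Chaining downward from batch 8 reaches: batch 6, batch 9, batch 14, batch 15, batch 12.
Strictly between batch 11 and batch 8 are those in both lists: batch 12 — 1 element.

1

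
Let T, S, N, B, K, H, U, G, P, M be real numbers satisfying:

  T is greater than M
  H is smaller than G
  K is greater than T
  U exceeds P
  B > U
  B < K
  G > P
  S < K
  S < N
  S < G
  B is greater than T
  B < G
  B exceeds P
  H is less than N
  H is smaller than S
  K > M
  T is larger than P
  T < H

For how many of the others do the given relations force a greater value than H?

4

The elements the relations force above H are S, G, K, N — no chain reaches any other.
That is 4.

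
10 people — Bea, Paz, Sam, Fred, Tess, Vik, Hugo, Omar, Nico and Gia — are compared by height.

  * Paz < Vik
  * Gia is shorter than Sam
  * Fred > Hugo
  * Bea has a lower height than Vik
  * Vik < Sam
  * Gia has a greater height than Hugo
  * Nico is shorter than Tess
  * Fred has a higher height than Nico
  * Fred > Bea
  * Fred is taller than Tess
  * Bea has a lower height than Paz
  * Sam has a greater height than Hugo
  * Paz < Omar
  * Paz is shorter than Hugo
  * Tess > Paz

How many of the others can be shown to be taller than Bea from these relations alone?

From Bea the given relations immediately reach Paz, Vik, Fred.
From those, Hugo, Omar, Tess, Sam — 7 in total.
From those, Gia — 8 in total.
Nothing else is reachable above Bea; 8 in all.

8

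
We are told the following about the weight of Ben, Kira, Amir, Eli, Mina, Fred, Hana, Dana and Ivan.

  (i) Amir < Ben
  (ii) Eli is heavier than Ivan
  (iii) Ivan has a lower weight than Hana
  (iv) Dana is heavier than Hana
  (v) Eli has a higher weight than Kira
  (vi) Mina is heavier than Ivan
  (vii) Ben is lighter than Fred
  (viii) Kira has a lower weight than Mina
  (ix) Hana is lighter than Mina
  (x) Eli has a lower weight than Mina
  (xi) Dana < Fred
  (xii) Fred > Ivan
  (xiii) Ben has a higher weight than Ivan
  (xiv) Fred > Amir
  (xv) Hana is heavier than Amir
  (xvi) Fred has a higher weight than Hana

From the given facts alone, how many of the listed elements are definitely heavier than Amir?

5

From Amir the given relations immediately reach Hana, Ben, Fred.
From those, Dana, Mina — 5 in total.
Nothing else is reachable above Amir; 5 in all.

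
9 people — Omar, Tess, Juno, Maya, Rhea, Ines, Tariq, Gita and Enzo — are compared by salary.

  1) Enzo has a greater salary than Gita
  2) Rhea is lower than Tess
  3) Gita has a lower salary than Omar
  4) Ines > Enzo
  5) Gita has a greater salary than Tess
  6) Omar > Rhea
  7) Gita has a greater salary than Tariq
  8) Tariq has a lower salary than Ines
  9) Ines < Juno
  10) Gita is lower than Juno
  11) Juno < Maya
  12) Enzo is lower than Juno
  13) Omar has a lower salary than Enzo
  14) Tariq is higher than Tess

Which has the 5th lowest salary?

Omar

Piecing the relations together gives one ordering: Rhea < Tess < Tariq < Gita < Omar < Enzo < Ines < Juno < Maya.
The 5th smallest is Omar.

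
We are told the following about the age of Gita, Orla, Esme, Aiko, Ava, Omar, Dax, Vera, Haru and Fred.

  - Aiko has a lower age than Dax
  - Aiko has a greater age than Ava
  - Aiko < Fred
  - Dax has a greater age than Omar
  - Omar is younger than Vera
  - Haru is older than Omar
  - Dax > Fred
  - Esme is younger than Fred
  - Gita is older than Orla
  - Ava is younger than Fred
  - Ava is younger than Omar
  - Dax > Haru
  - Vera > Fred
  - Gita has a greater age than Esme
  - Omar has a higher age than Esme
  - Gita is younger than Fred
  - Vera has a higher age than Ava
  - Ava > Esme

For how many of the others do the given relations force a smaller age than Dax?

Directly below Dax: Aiko, Fred, Omar, Haru.
One step further: Esme, Ava, Gita (7 so far).
One step further: Orla (8 so far).
Nothing else is reachable below Dax; 8 in all.

8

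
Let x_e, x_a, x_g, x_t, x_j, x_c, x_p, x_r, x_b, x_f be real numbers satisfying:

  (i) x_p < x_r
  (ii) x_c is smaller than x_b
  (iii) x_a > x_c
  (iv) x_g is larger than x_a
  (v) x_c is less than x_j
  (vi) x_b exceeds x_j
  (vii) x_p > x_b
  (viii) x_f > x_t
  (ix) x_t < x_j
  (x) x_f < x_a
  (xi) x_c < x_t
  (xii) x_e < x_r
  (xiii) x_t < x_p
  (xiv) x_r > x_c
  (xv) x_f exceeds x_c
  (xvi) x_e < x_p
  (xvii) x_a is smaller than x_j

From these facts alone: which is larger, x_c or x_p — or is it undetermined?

The relevant relations are x_c < x_t; x_t < x_f; x_f < x_a; x_a < x_j; x_j < x_b; x_b < x_p.
Together: x_c < x_t < x_f < x_a < x_j < x_b < x_p.
So x_p is larger.

x_p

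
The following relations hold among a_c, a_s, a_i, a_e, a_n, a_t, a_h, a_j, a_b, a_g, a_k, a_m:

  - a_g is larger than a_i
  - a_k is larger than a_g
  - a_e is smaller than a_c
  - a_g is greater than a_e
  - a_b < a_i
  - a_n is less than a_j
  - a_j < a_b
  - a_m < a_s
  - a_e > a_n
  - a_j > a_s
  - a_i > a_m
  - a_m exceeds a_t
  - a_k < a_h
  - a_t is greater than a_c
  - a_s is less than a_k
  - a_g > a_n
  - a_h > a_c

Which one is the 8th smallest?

a_b

The consecutive relations fix a unique order: a_n < a_e < a_c < a_t < a_m < a_s < a_j < a_b < a_i < a_g < a_k < a_h.
Counting 8 from the smallest end gives a_b.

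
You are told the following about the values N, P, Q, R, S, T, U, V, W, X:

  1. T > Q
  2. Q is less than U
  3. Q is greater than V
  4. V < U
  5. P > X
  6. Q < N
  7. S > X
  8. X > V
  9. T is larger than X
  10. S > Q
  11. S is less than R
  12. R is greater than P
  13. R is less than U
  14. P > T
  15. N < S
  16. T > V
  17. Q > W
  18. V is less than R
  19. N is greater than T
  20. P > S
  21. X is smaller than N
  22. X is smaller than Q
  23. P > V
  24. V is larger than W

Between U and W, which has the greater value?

The relevant relations are W < V; V < X; X < Q; Q < T; T < N; N < S; S < P; P < R; R < U.
Together: W < V < X < Q < T < N < S < P < R < U.
So W < U; U is the larger of the two.

U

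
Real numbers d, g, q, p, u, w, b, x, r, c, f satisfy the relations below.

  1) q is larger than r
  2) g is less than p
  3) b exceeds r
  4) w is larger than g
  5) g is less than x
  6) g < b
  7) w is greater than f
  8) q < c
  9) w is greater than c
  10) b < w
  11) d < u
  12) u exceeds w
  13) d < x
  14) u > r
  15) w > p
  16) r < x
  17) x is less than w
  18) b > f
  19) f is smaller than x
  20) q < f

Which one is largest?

Chaining downward from u: directly below it, r, d, w; then g, f, p, c, b, x; then q.
That covers every other element, and nothing is given above u, so u is the largest.

u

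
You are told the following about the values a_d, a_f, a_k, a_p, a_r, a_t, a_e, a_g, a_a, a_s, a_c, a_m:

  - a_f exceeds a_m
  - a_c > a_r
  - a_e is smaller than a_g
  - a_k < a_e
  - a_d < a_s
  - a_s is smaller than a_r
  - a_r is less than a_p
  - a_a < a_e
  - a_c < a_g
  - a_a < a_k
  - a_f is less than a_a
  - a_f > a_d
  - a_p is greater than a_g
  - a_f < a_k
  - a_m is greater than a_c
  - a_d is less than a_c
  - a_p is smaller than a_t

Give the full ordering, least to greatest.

a_d < a_s < a_r < a_c < a_m < a_f < a_a < a_k < a_e < a_g < a_p < a_t

Nothing is placed below a_d, so it is least; from there a_d < a_s; a_s < a_r; a_r < a_c; a_c < a_m; a_m < a_f; a_f < a_a; a_a < a_k; a_k < a_e; a_e < a_g; a_g < a_p; a_p < a_t, each given directly.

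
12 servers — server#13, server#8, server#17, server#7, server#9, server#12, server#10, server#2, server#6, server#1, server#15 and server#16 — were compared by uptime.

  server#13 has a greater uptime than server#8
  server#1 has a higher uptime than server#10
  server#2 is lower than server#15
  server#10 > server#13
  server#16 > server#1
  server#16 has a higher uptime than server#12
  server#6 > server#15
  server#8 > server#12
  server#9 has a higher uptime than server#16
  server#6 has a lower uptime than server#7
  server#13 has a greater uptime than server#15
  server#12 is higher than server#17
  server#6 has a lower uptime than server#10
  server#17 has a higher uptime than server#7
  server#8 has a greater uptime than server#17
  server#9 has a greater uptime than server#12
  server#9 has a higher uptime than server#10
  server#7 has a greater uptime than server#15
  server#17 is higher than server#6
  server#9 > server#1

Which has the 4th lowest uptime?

Chaining the given pairs: server#2 < server#15 < server#6 < server#7 < server#17 < server#12 < server#8 < server#13 < server#10 < server#1 < server#16 < server#9.
The 4th smallest is server#7.

server#7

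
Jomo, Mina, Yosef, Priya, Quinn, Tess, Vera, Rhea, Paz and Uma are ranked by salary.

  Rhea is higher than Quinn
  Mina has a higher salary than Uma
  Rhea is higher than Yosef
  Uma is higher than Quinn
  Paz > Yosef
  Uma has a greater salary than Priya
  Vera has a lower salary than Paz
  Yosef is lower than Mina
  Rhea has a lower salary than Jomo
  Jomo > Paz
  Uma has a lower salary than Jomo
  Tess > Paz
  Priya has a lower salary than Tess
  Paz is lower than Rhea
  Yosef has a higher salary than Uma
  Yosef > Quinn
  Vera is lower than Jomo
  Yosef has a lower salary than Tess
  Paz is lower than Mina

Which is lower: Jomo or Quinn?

Quinn

The relevant relations are Quinn < Uma; Uma < Yosef; Yosef < Paz; Paz < Rhea; Rhea < Jomo.
Chaining these gives Quinn < Uma < Yosef < Paz < Rhea < Jomo.
So Quinn < Jomo; Quinn is the lower of the two.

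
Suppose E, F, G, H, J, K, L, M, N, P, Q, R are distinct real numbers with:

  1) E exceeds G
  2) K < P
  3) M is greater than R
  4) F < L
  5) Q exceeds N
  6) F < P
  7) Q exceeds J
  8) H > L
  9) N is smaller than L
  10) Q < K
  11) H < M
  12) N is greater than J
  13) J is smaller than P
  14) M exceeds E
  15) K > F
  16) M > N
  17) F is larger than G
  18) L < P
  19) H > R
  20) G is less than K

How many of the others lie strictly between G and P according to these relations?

3

The relations place G below P. An element lies strictly between them when it is forced above G and also forced below P.
Above G: {F, K, E, L, H, M}. Below P: {J, N, Q, F, K, L}.
Intersection: {F, K, L} — 3.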